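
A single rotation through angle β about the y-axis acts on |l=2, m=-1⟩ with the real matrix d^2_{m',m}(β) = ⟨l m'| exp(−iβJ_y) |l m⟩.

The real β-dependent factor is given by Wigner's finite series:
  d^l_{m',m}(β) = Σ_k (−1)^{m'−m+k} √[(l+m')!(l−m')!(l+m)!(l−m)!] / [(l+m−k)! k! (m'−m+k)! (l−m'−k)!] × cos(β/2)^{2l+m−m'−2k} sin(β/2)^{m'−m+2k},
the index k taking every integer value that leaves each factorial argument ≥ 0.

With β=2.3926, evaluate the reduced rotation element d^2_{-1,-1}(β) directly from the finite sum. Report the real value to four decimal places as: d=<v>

d=-0.3298

d^2_{-1,-1}(β=2.3926) via Wigner's sum:
Half-angle: c=0.365804, s=0.930692. N=√(1·6·1·6)=6.000000
Admissible k: 0..1 (factorial args all ≥0)
  k=0: (−1)^0·6.0000/(6)·0.3658^4·0.9307^0 = +0.017906
  k=1: (−1)^1·6.0000/(2)·0.3658^2·0.9307^2 = -0.347720
d^2_{-1,-1}(2.3926) = +0.017906 -0.347720 = -0.329814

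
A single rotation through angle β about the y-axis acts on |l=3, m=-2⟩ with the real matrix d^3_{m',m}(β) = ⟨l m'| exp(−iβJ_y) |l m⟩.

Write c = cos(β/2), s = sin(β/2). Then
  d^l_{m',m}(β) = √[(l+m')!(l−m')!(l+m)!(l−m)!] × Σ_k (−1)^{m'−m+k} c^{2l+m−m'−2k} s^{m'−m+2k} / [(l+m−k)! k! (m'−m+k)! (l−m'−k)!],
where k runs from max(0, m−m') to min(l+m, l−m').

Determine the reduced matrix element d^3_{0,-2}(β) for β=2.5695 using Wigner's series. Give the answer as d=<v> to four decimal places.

d=-0.3374

d^3_{0,-2}(β=2.5695) via Wigner's sum:
c=cos(2.5695/2)=0.282161, s=sin(2.5695/2)=0.959367; N=√[6·6·1·120]=65.726707
Admissible k: 0..1 (factorial args all ≥0)
  k=0: (−1)^2·65.7267/(12)·0.2822^4·0.9594^2 = +0.031954
  k=1: (−1)^3·65.7267/(12)·0.2822^2·0.9594^4 = -0.369398
d^3_{0,-2}(2.5695) = +0.031954 -0.369398 = -0.337445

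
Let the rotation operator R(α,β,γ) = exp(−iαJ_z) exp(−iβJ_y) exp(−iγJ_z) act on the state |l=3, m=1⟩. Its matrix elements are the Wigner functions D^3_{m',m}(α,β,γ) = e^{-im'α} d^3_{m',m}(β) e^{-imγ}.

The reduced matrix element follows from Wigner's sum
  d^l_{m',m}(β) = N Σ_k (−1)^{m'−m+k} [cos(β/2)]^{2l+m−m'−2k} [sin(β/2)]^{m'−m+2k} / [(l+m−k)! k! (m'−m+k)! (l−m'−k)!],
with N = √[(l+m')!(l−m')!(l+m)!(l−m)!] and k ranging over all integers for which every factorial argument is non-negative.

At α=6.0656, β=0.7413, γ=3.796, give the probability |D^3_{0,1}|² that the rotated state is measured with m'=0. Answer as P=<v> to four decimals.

Split into d^3_{0,1}(β=0.7413) × two z-phases.
With c≡cos(β/2)=0.932092 and s≡sin(β/2)=0.362221, N=[6·6·24·2]^{1/2}=41.569219
k∈{1,2,3} keeps every argument non-negative
  k=1: (−1)^0·41.5692/(12)·0.9321^5·0.3622^1 = +0.882793
  k=2: (−1)^1·41.5692/(4)·0.9321^3·0.3622^3 = -0.399954
  k=3: (−1)^2·41.5692/(12)·0.9321^1·0.3622^5 = +0.020134
d^3_{0,1}(0.7413) = +0.882793 -0.399954 +0.020134 = +0.502972
|D^3_{0,1}|² = |d^3_{0,1}(β)|² = (+0.502972)² = 0.252981 (the z-rotation phases have unit modulus)

P=0.2530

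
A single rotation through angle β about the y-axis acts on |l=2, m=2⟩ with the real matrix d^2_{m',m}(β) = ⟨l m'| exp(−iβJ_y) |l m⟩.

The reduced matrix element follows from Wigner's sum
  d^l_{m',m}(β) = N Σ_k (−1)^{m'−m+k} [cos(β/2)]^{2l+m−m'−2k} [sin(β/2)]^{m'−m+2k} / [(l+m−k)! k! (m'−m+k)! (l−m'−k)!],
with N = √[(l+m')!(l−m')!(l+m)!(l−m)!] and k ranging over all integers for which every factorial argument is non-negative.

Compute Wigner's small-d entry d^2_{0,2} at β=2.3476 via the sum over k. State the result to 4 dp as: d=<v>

d^2_{0,2}(β=2.3476) via Wigner's sum:
c=cos(2.3476/2)=0.386650, s=sin(2.3476/2)=0.922227; N=√[2·2·24·1]=9.797959
Admissible k: 2..2 (factorial args all ≥0)
  k=2: (−1)^0·9.7980/(4)·0.3867^2·0.9222^2 = +0.311449
d^2_{0,2}(2.3476) = +0.311449

d=0.3114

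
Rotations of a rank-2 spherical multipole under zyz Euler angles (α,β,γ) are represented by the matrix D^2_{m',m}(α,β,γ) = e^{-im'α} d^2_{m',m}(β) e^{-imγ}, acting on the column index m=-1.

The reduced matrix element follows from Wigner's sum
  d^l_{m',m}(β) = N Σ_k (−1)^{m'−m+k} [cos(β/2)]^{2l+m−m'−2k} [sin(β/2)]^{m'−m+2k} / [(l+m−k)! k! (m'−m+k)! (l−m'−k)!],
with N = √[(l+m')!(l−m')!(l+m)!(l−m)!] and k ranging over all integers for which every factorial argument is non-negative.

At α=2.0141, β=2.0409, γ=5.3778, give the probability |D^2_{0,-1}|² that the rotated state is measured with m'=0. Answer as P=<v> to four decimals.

First d^2_{0,-1}(β=2.0409), then the phase factors e^{-i(0)α} and e^{-i(-1)γ}:
Half-angle: c=0.522982, s=0.852343. N=√(2·2·1·6)=4.898979
k: max(0,(-1)−(0))=0 … min(2+(-1),2−(0))=1
  k=0: (−1)^1·4.8990/(2)·0.5230^3·0.8523^1 = -0.298642
  k=1: (−1)^2·4.8990/(2)·0.5230^1·0.8523^3 = +0.793244
d^2_{0,-1}(2.0409) = -0.298642 +0.793244 = +0.494601
|D^2_{0,-1}|² = |d^2_{0,-1}(β)|² = (+0.494601)² = 0.244630 (the z-rotation phases have unit modulus)

P=0.2446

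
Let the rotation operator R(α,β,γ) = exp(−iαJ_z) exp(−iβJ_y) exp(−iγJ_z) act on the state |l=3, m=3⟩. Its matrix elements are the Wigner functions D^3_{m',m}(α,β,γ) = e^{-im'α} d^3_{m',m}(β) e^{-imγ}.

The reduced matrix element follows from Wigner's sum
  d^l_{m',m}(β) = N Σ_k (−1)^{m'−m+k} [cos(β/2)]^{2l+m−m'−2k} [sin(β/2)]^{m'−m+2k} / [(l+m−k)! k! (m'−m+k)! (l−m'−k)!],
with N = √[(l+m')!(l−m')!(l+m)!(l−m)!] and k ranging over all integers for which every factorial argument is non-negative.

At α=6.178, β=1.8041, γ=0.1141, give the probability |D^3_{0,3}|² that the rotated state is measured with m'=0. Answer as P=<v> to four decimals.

D^3_{0,3}(6.178,1.8041,0.1141) = e^{-i·0·6.178}·d^3_{0,3}(1.8041)·e^{-i·3·0.1141}. Compute d first:
With c≡cos(β/2)=0.620003 and s≡sin(β/2)=0.784600, N=[6·6·720·1]^{1/2}=160.996894
Admissible k: 3..3 (factorial args all ≥0)
  k=3: (−1)^0·160.9969/(36)·0.6200^3·0.7846^3 = +0.514802
d^3_{0,3}(1.8041) = +0.514802
|D^3_{0,3}|² = |d^3_{0,3}(β)|² = (+0.514802)² = 0.265021 (the z-rotation phases have unit modulus)

P=0.2650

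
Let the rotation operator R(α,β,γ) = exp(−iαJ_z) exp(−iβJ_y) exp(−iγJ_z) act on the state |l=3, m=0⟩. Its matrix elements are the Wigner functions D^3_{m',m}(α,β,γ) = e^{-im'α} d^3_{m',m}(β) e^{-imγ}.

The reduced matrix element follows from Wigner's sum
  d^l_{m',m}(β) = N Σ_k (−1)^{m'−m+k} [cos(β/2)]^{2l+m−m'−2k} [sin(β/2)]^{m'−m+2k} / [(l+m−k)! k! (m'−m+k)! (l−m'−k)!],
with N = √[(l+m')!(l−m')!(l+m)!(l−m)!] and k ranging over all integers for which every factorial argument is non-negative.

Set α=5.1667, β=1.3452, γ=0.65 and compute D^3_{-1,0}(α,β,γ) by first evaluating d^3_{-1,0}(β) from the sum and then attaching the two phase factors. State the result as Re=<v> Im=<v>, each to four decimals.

Re=-0.1389 Im=0.2844

Split into d^3_{-1,0}(β=1.3452) × two z-phases.
Half-angle: c=0.782204, s=0.623022. N=√(2·24·6·6)=41.569219
k: max(0,(0)−(-1))=1 … min(3+(0),3−(-1))=3
  k=1: (−1)^0·41.5692/(12)·0.7822^5·0.6230^1 = +0.631968
  k=2: (−1)^1·41.5692/(4)·0.7822^3·0.6230^3 = -1.202770
  k=3: (−1)^2·41.5692/(12)·0.7822^1·0.6230^5 = +0.254347
d^3_{-1,0}(1.3452) = +0.631968 -1.202770 +0.254347 = -0.316454
Phases: e^{-i·(-1)·5.1667}=+0.438843-0.898564i, e^{-i·(0)·0.65}=+1.000000+0.000000i ⇒ D=-0.138874+0.284354i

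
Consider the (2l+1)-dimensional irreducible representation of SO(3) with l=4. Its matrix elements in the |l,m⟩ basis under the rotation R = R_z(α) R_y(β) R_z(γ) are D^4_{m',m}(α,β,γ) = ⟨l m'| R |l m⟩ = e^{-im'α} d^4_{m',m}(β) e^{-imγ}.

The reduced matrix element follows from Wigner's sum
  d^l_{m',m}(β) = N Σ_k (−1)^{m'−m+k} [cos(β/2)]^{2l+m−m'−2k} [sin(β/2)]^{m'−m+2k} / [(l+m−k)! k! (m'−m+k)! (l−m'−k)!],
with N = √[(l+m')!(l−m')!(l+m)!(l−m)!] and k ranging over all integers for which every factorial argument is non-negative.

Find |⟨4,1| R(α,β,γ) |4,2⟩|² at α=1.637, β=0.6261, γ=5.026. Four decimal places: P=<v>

P=0.2234

D^4_{1,2}(1.637,0.6261,5.026) = e^{-i·1·1.637}·d^4_{1,2}(0.6261)·e^{-i·2·5.026}. Compute d first:
With c≡cos(β/2)=0.951399 and s≡sin(β/2)=0.307962, N=[120·6·720·2]^{1/2}=1018.233765
The bounds max(0,m−m')=1 and min(l+m,l−m')=3 give 3 terms
  k=1: (−1)^0·1018.2338/(240)·0.9514^7·0.3080^1 = +0.921873
  k=2: (−1)^1·1018.2338/(48)·0.9514^5·0.3080^3 = -0.482958
  k=3: (−1)^2·1018.2338/(72)·0.9514^3·0.3080^5 = +0.033735
d^4_{1,2}(0.6261) = +0.921873 -0.482958 +0.033735 = +0.472650
|D^4_{1,2}|² = |d^4_{1,2}(β)|² = (+0.472650)² = 0.223398 (the z-rotation phases have unit modulus)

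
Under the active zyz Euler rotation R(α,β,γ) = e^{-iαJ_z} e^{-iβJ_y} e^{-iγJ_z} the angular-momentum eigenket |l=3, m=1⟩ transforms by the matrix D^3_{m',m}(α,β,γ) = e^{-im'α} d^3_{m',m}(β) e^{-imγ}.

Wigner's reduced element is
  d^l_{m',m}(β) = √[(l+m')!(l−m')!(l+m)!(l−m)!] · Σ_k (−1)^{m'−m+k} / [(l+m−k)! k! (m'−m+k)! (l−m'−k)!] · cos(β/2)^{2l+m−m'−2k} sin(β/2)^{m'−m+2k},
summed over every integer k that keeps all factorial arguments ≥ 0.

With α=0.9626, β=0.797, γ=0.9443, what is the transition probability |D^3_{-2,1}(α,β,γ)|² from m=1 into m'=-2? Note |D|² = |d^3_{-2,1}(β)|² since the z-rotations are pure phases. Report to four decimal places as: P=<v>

P=0.0695

First d^3_{-2,1}(β=0.797), then the phase factors e^{-i(-2)α} and e^{-i(1)γ}:
With c≡cos(β/2)=0.921644 and s≡sin(β/2)=0.388036, N=[1·120·24·2]^{1/2}=75.894664
Admissible k: 3..4 (factorial args all ≥0)
  k=3: (−1)^0·75.8947/(12)·0.9216^3·0.3880^3 = +0.289292
  k=4: (−1)^1·75.8947/(24)·0.9216^1·0.3880^5 = -0.025640
d^3_{-2,1}(0.797) = +0.289292 -0.025640 = +0.263652
|D^3_{-2,1}|² = |d^3_{-2,1}(β)|² = (+0.263652)² = 0.069512 (the z-rotation phases have unit modulus)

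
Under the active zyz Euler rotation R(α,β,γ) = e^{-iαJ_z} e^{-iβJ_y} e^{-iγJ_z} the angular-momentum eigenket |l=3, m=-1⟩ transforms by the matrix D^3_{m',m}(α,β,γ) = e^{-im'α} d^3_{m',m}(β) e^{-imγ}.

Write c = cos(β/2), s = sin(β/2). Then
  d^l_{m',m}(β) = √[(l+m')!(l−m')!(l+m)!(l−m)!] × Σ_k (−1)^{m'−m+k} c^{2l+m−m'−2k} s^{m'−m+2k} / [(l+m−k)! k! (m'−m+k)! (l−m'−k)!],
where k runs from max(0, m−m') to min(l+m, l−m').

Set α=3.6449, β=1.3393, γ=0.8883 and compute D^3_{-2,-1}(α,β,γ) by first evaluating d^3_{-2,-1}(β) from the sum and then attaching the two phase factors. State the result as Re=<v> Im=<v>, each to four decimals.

Re=0.0470 Im=-0.1398

First d^3_{-2,-1}(β=1.3393), then the phase factors e^{-i(-2)α} and e^{-i(-1)γ}:
With c≡cos(β/2)=0.784039 and s≡sin(β/2)=0.620712, N=[1·120·2·24]^{1/2}=75.894664
k: max(0,(-1)−(-2))=1 … min(3+(-1),3−(-2))=2
  k=1: (−1)^0·75.8947/(24)·0.7840^5·0.6207^1 = +0.581538
  k=2: (−1)^1·75.8947/(12)·0.7840^3·0.6207^3 = -0.728975
d^3_{-2,-1}(1.3393) = +0.581538 -0.728975 = -0.147437
Phases: e^{-i·(-2)·3.6449}=+0.534724+0.845026i, e^{-i·(-1)·0.8883}=+0.630732+0.776001i ⇒ D=+0.046955-0.139760i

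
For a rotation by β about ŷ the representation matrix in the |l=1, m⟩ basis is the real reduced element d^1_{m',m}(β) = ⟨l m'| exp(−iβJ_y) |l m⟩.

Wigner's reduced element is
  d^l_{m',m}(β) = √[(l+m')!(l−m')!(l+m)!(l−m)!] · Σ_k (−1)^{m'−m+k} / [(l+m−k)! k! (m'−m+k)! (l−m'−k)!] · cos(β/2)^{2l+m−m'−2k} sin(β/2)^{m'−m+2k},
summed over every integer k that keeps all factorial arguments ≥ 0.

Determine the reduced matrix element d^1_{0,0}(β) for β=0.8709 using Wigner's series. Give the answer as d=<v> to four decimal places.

d^1_{0,0}(β=0.8709) via Wigner's sum:
c=cos(0.8709/2)=0.906680, s=sin(0.8709/2)=0.421818; N=√[1·1·1·1]=1.000000
k∈{0,1} keeps every argument non-negative
  k=0: (−1)^0·1.0000/(1)·0.9067^2·0.4218^0 = +0.822069
  k=1: (−1)^1·1.0000/(1)·0.9067^0·0.4218^2 = -0.177931
d^1_{0,0}(0.8709) = +0.822069 -0.177931 = +0.644138

d=0.6441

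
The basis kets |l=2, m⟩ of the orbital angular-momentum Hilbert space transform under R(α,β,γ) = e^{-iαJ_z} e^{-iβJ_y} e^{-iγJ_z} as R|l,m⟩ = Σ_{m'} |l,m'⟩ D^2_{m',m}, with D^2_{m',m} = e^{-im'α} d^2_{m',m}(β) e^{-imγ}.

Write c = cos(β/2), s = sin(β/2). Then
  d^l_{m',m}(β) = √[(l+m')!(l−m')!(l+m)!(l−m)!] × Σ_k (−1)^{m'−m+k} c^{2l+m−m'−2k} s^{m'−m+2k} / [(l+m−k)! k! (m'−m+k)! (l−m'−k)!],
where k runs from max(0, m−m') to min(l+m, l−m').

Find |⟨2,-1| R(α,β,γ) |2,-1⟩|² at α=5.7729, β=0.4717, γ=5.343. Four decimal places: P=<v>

D^2_{-1,-1}(5.7729,0.4717,5.343) = e^{-i·-1·5.7729}·d^2_{-1,-1}(0.4717)·e^{-i·-1·5.343}. Compute d first:
c=cos(0.4717/2)=0.972316, s=sin(0.4717/2)=0.233670; N=√[1·6·1·6]=6.000000
k: max(0,(-1)−(-1))=0 … min(2+(-1),2−(-1))=1
  k=0: (−1)^0·6.0000/(6)·0.9723^4·0.2337^0 = +0.893778
  k=1: (−1)^1·6.0000/(2)·0.9723^2·0.2337^2 = -0.154860
d^2_{-1,-1}(0.4717) = +0.893778 -0.154860 = +0.738918
|D^2_{-1,-1}|² = |d^2_{-1,-1}(β)|² = (+0.738918)² = 0.546000 (the z-rotation phases have unit modulus)

P=0.5460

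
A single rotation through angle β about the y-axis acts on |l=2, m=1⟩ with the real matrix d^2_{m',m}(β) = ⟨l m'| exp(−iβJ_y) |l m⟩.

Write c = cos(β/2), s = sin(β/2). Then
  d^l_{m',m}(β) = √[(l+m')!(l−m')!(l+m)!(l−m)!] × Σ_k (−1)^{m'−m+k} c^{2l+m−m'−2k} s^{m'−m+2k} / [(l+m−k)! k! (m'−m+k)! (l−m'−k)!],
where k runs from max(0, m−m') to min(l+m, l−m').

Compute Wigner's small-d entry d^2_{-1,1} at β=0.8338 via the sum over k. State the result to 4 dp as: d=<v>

d^2_{-1,1}(β=0.8338) via Wigner's sum:
Half-angle: c=0.914349, s=0.404928. N=√(1·6·6·1)=6.000000
k: max(0,(1)−(-1))=2 … min(2+(1),2−(-1))=3
  k=2: (−1)^0·6.0000/(2)·0.9143^2·0.4049^2 = +0.411245
  k=3: (−1)^1·6.0000/(6)·0.9143^0·0.4049^4 = -0.026885
d^2_{-1,1}(0.8338) = +0.411245 -0.026885 = +0.384360

d=0.3844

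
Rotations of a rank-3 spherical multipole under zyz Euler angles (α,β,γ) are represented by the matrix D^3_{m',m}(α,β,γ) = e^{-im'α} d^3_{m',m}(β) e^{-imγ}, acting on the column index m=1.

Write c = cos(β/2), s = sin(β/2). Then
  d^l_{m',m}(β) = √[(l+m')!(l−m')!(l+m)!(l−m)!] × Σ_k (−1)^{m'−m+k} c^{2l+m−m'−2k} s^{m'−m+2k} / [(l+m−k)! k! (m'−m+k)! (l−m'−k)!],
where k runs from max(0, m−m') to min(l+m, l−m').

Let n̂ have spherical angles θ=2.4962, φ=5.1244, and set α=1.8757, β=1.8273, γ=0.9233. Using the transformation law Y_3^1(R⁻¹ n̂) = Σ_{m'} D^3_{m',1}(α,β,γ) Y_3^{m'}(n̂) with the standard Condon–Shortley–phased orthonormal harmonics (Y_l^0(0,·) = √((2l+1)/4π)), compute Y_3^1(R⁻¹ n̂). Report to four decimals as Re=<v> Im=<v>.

Re=0.0481 Im=-0.0737

Need the full column D^3_{m',1} for m'=−3..3 at α=1.8757, β=1.8273, γ=0.9233.
cos(β/2)=0.610860, sin(β/2)=0.791739
d^3_{-3,1}: single k=4 term ⇒ +0.567880;  D = -0.004877-0.567859i
d^3_{-2,1}: k∈[3..4] ⇒ +0.715485 -0.600967 = +0.114518;  D = -0.108936+0.035315i
d^3_{-1,1}: k∈[2..4] ⇒ +0.523699 -1.173007 +0.246315 = -0.402993;  D = -0.233627-0.328363i
d^3_{0,1}: k∈[1..3] ⇒ +0.233282 -1.175662 +0.658327 = -0.284053;  D = -0.171339+0.226560i
d^3_{1,1}: k∈[0..2] ⇒ +0.051958 -0.698265 +0.879755 = +0.233448;  D = -0.219882-0.078422i
d^3_{2,1}: k∈[0..1] ⇒ -0.212956 +0.715485 = +0.502529;  D = -0.018935+0.502172i
d^3_{3,1}: single k=0 term ⇒ +0.338046;  D = +0.326049-0.089260i
Y_3^{m'}(θ=2.4962,φ=5.1244) and Σ D·Y over m':
  (-0.0049-0.5679i)·(-0.0858-0.0298i)  (-0.1089+0.0353i)·(+0.2007-0.2168i)  (-0.2336-0.3284i)·(+0.1706+0.3903i)  (-0.1713+0.2266i)·(-0.0569+0.0000i)  (-0.2199-0.0784i)·(-0.1706+0.3903i)  (-0.0189+0.5022i)·(+0.2007+0.2168i)  (+0.3260-0.0893i)·(+0.0858-0.0298i)
Y_3^1(R⁻¹ n̂) = +0.048072-0.073687i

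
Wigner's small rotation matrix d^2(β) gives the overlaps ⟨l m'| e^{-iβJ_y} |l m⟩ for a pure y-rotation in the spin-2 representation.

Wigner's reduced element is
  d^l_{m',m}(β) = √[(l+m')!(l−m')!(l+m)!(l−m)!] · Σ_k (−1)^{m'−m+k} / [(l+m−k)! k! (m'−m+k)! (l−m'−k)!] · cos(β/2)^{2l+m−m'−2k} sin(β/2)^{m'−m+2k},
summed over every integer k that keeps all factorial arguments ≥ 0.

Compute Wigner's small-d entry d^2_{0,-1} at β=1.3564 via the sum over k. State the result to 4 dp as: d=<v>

d^2_{0,-1}(β=1.3564) via Wigner's sum:
c=cos(1.3564/2)=0.778703, s=sin(1.3564/2)=0.627392; N=√[2·2·1·6]=4.898979
k: max(0,(-1)−(0))=0 … min(2+(-1),2−(0))=1
  k=0: (−1)^1·4.8990/(2)·0.7787^3·0.6274^1 = -0.725656
  k=1: (−1)^2·4.8990/(2)·0.7787^1·0.6274^3 = +0.471048
d^2_{0,-1}(1.3564) = -0.725656 +0.471048 = -0.254608

d=-0.2546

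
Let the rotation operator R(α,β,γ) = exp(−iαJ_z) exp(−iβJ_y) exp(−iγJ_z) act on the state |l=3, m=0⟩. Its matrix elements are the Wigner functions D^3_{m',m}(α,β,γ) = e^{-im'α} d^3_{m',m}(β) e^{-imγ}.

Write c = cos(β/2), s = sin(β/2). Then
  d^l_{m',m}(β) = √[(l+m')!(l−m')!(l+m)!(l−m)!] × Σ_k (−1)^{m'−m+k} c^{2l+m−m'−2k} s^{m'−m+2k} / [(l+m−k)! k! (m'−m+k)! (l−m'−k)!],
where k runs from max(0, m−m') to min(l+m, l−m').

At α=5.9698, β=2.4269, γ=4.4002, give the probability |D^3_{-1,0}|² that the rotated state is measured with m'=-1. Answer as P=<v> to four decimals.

P=0.2763

D^3_{-1,0}(5.9698,2.4269,4.4002) = e^{-i·-1·5.9698}·d^3_{-1,0}(2.4269)·e^{-i·0·4.4002}. Compute d first:
c=cos(2.4269/2)=0.349789, s=sin(2.4269/2)=0.936828; N=√[2·24·6·6]=41.569219
Admissible k: 1..3 (factorial args all ≥0)
  k=1: (−1)^0·41.5692/(12)·0.3498^5·0.9368^1 = +0.016994
  k=2: (−1)^1·41.5692/(4)·0.3498^3·0.9368^3 = -0.365689
  k=3: (−1)^2·41.5692/(12)·0.3498^1·0.9368^5 = +0.874374
d^3_{-1,0}(2.4269) = +0.016994 -0.365689 +0.874374 = +0.525679
|D^3_{-1,0}|² = |d^3_{-1,0}(β)|² = (+0.525679)² = 0.276338 (the z-rotation phases have unit modulus)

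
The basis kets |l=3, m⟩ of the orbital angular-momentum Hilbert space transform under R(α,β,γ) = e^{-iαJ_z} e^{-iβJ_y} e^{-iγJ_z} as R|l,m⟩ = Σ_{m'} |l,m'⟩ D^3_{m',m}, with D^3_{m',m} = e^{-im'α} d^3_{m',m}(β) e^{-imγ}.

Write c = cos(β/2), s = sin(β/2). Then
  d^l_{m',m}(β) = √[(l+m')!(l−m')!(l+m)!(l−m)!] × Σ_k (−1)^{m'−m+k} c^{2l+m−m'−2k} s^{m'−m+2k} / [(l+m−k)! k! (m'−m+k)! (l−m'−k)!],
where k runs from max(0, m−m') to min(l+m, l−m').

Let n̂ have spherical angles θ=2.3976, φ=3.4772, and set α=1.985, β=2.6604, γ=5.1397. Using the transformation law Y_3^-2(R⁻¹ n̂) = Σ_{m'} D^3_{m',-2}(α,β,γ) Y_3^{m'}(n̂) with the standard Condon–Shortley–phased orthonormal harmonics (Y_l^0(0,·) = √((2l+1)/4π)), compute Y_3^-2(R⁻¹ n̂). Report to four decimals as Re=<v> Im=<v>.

Need the full column D^3_{m',-2} for m'=−3..3 at α=1.985, β=2.6604, γ=5.1397.
cos(β/2)=0.238282, sin(β/2)=0.971196
d^3_{-3,-2}: single k=1 term ⇒ +0.001827;  D = -0.001580-0.000918i
d^3_{-2,-2}: k∈[0..1] ⇒ +0.000183 -0.015204 = -0.015021;  D = +0.001682-0.014926i
d^3_{-1,-2}: k∈[0..1] ⇒ -0.002359 +0.078383 = +0.076024;  D = +0.072584-0.022610i
d^3_{0,-2}: k∈[0..1] ⇒ +0.016655 -0.276675 = -0.260020;  D = +0.170704+0.196139i
d^3_{1,-2}: k∈[0..1] ⇒ -0.078383 +0.651067 = +0.572683;  D = -0.244145+0.518034i
d^3_{2,-2}: k∈[0..1] ⇒ +0.252569 -0.839154 = -0.586585;  D = -0.586383-0.015375i
d^3_{3,-2}: single k=0 term ⇒ -0.504314;  D = +0.190796+0.466829i
Y_3^{m'}(θ=2.3976,φ=3.4772) and Σ D·Y over m':
  (-0.0016-0.0009i)·(-0.0693+0.1095i)  (+0.0017-0.0149i)·(-0.2701+0.2145i)  (+0.0726-0.0226i)·(-0.3527+0.1230i)  (+0.1707+0.1961i)·(+0.0805+0.0000i)  (-0.2441+0.5180i)·(+0.3527+0.1230i)  (-0.5864-0.0154i)·(-0.2701-0.2145i)  (+0.1908+0.4668i)·(+0.0693+0.1095i)
Y_3^-2(R⁻¹ n̂) = -0.038820+0.372823i

Re=-0.0388 Im=0.3728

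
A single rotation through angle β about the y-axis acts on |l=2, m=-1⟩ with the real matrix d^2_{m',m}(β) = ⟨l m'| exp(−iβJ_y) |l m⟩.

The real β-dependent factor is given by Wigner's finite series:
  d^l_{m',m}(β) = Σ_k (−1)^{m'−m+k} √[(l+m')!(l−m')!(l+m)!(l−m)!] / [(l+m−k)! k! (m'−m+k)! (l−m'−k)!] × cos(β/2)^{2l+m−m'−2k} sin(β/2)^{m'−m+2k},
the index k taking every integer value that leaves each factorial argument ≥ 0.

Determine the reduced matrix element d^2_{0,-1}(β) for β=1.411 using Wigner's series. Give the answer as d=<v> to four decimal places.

d^2_{0,-1}(β=1.411) via Wigner's sum:
With c≡cos(β/2)=0.761287 and s≡sin(β/2)=0.648415, N=[2·2·1·6]^{1/2}=4.898979
k∈{0,1} keeps every argument non-negative
  k=0: (−1)^1·4.8990/(2)·0.7613^3·0.6484^1 = -0.700768
  k=1: (−1)^2·4.8990/(2)·0.7613^1·0.6484^3 = +0.508373
d^2_{0,-1}(1.411) = -0.700768 +0.508373 = -0.192395

d=-0.1924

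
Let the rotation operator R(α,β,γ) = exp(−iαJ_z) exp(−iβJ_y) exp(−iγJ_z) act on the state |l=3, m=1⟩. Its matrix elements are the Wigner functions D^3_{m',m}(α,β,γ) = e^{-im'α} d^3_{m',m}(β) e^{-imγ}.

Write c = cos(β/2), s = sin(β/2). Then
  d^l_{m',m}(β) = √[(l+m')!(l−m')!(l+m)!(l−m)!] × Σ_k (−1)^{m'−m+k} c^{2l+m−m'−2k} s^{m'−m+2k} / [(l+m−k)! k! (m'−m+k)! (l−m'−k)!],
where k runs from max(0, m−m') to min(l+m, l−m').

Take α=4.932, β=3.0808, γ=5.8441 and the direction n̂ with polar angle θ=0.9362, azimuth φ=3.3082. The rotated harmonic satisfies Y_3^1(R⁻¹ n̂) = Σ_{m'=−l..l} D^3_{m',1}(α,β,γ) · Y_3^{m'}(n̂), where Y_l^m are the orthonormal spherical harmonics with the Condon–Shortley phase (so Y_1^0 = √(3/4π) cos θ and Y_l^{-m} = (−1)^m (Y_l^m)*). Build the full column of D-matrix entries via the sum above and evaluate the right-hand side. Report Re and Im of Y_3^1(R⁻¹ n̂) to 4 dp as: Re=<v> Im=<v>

Re=-0.0861 Im=0.1796

Need the full column D^3_{m',1} for m'=−3..3 at α=4.932, β=3.0808, γ=5.8441.
cos(β/2)=0.030392, sin(β/2)=0.999538
d^3_{-3,1}: single k=4 term ⇒ +0.003571;  D = -0.003179+0.001626i
d^3_{-2,1}: k∈[3..4] ⇒ +0.000177 -0.095885 = -0.095708;  D = +0.061105+0.073662i
d^3_{-1,1}: k∈[2..4] ⇒ +0.000005 -0.007376 +0.997232 = +0.989861;  D = +0.605881-0.782773i
d^3_{0,1}: k∈[1..3] ⇒ +0.000000 -0.000291 +0.105037 = +0.104746;  D = +0.094810+0.044529i
d^3_{1,1}: k∈[0..2] ⇒ +0.000000 -0.000007 +0.005532 = +0.005525;  D = -0.001203+0.005392i
d^3_{2,1}: k∈[0..1] ⇒ -0.000000 +0.000177 = +0.000177;  D = -0.000177+0.000000i
d^3_{3,1}: single k=0 term ⇒ +0.000003;  D = -0.000001-0.000003i
Y_3^{m'}(θ=0.9362,φ=3.3082) and Σ D·Y over m':
  (-0.0032+0.0016i)·(-0.1912+0.1044i)  (+0.0611+0.0737i)·(+0.3713-0.1285i)  (+0.6059-0.7828i)·(-0.1944+0.0327i)  (+0.0948+0.0445i)·(-0.2749+0.0000i)  (-0.0012+0.0054i)·(+0.1944+0.0327i)  (-0.0002+0.0000i)·(+0.3713+0.1285i)  (-0.0000-0.0000i)·(+0.1912+0.1044i)
Y_3^1(R⁻¹ n̂) = -0.086131+0.179564i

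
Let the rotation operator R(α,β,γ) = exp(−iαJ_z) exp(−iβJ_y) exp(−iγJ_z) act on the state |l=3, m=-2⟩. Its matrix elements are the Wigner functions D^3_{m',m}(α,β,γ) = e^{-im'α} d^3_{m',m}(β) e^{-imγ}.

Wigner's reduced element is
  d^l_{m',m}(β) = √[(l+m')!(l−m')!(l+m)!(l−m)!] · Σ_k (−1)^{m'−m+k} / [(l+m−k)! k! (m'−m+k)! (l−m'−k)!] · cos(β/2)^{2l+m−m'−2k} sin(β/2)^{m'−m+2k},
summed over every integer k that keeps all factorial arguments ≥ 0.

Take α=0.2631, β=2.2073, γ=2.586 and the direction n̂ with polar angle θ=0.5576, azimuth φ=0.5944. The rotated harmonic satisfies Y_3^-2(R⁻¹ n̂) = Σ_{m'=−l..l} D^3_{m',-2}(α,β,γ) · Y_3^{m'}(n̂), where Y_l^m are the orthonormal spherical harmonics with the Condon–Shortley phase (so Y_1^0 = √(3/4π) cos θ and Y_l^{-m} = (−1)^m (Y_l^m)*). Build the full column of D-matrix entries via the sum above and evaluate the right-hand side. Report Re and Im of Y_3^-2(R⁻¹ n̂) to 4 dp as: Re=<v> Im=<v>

Re=-0.0745 Im=0.0713

Need the full column D^3_{m',-2} for m'=−3..3 at α=0.2631, β=2.2073, γ=2.586.
cos(β/2)=0.450340, sin(β/2)=0.892857
d^3_{-3,-2}: single k=1 term ⇒ +0.040510;  D = +0.038429-0.012816i
d^3_{-2,-2}: k∈[0..1] ⇒ +0.008342 -0.163944 = -0.155603;  D = -0.129729+0.085922i
d^3_{-1,-2}: k∈[0..1] ⇒ -0.052298 +0.411148 = +0.358850;  D = +0.237351-0.269143i
d^3_{0,-2}: k∈[0..1] ⇒ +0.179592 -0.705943 = -0.526351;  D = -0.233489+0.471729i
d^3_{1,-2}: k∈[0..1] ⇒ -0.411148 +0.808073 = +0.396925;  D = +0.077499-0.389285i
d^3_{2,-2}: k∈[0..1] ⇒ +0.644435 -0.506631 = +0.137804;  D = -0.009169-0.137499i
d^3_{3,-2}: single k=0 term ⇒ -0.625930;  D = +0.202644+0.592220i
Y_3^{m'}(θ=0.5576,φ=0.5944) and Σ D·Y over m':
  (+0.0384-0.0128i)·(-0.0130-0.0604i)  (-0.1297+0.0859i)·(+0.0905-0.2253i)  (+0.2374-0.2691i)·(+0.3684-0.2490i)  (-0.2335+0.4717i)·(+0.1900+0.0000i)  (+0.0775-0.3893i)·(-0.3684-0.2490i)  (-0.0092-0.1375i)·(+0.0905+0.2253i)  (+0.2026+0.5922i)·(+0.0130-0.0604i)
Y_3^-2(R⁻¹ n̂) = -0.074504+0.071295i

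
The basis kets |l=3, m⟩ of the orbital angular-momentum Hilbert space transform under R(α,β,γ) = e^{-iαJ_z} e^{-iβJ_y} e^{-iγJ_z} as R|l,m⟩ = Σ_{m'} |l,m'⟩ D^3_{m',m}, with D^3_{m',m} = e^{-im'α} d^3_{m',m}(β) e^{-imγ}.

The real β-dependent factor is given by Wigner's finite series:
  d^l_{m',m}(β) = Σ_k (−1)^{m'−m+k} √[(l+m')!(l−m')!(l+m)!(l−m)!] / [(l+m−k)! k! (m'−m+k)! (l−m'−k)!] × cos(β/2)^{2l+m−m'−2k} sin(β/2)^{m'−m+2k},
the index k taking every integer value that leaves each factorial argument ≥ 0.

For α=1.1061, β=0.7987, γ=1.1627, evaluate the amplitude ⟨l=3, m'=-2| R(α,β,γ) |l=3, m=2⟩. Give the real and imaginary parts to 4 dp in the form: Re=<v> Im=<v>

Re=0.0929 Im=-0.0106

D^3_{-2,2}(1.1061,0.7987,1.1627) = e^{-i·-2·1.1061}·d^3_{-2,2}(0.7987)·e^{-i·2·1.1627}. Compute d first:
With c≡cos(β/2)=0.921314 and s≡sin(β/2)=0.388820, N=[1·120·120·1]^{1/2}=120.000000
Admissible k: 4..5 (factorial args all ≥0)
  k=4: (−1)^0·120.0000/(24)·0.9213^2·0.3888^4 = +0.097001
  k=5: (−1)^1·120.0000/(120)·0.9213^0·0.3888^6 = -0.003455
d^3_{-2,2}(0.7987) = +0.097001 -0.003455 = +0.093546
Attach z-rotation phases: D = e^{-i(-2)(1.1061)}·(+0.093546)·e^{-i(2)(1.1627)} = +0.092947-0.010567i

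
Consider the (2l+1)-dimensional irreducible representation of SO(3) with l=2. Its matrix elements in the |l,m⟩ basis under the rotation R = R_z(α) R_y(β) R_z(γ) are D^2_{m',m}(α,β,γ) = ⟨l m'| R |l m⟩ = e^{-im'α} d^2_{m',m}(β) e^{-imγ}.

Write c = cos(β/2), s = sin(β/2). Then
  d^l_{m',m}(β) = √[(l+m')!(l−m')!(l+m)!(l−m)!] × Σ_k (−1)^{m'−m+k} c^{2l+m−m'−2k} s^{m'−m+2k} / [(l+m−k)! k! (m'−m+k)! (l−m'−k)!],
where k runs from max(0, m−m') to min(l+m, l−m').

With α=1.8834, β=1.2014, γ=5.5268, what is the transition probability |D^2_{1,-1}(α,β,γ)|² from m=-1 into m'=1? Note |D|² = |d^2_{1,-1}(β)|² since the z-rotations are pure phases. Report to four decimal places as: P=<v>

P=0.3027

D^2_{1,-1}(1.8834,1.2014,5.5268) = e^{-i·1·1.8834}·d^2_{1,-1}(1.2014)·e^{-i·-1·5.5268}. Compute d first:
Half-angle: c=0.824940, s=0.565220. N=√(6·1·1·6)=6.000000
k∈{0,1} keeps every argument non-negative
  k=0: (−1)^2·6.0000/(2)·0.8249^2·0.5652^2 = +0.652231
  k=1: (−1)^3·6.0000/(6)·0.8249^0·0.5652^4 = -0.102063
d^2_{1,-1}(1.2014) = +0.652231 -0.102063 = +0.550167
|D^2_{1,-1}|² = |d^2_{1,-1}(β)|² = (+0.550167)² = 0.302684 (the z-rotation phases have unit modulus)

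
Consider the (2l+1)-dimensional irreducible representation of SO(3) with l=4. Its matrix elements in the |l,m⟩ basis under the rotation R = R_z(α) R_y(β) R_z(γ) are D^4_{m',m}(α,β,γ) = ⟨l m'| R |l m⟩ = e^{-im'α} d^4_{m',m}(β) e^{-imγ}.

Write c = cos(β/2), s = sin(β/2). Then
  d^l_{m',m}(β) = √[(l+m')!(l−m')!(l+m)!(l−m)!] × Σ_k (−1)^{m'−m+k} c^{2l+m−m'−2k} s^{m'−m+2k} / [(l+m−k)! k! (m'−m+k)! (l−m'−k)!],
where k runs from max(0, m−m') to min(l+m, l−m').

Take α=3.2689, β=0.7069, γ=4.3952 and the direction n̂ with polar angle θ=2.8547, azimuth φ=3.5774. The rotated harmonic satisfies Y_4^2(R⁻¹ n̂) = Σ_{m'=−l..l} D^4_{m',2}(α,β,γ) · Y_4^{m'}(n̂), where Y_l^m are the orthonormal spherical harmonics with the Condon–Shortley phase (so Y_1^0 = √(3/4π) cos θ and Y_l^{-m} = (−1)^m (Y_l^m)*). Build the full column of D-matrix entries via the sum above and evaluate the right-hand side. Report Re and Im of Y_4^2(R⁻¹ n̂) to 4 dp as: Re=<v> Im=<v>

Re=-0.1777 Im=-0.1987

Need the full column D^4_{m',2} for m'=−4..4 at α=3.2689, β=0.7069, γ=4.3952.
cos(β/2)=0.938184, sin(β/2)=0.346137
d^4_{-4,2}: single k=6 term ⇒ +0.008010;  D = -0.003319-0.007290i
d^4_{-3,2}: k∈[5..6] ⇒ +0.046056 -0.002090 = +0.043966;  D = +0.023149+0.037379i
d^4_{-2,2}: k∈[4..6] ⇒ +0.166814 -0.018165 +0.000206 = +0.148855;  D = -0.093808-0.115577i
d^4_{-1,2}: k∈[3..5] ⇒ +0.426283 -0.087038 +0.002370 = +0.341615;  D = +0.247218+0.235763i
d^4_{0,2}: k∈[2..4] ⇒ +0.775077 -0.281341 +0.014361 = +0.508097;  D = -0.409242-0.301137i
d^4_{1,2}: k∈[1..3] ⇒ +0.939508 -0.639424 +0.058025 = +0.358108;  D = +0.313048+0.173904i
d^4_{2,2}: k∈[0..2] ⇒ +0.600212 -0.980403 +0.166814 = -0.213377;  D = +0.198174+0.079099i
d^4_{3,2}: k∈[0..1] ⇒ -0.828568 +0.338352 = -0.490216;  D = -0.474677-0.122448i
d^4_{4,2}: single k=0 term ⇒ +0.432317;  D = -0.428936-0.053963i
Y_4^{m'}(θ=2.8547,φ=3.5774) and Σ D·Y over m':
  (-0.0033-0.0073i)·(-0.0005-0.0028i)  (+0.0231+0.0374i)·(+0.0071-0.0263i)  (-0.0938-0.1156i)·(+0.0938-0.1115i)  (+0.2472+0.2358i)·(+0.4003-0.1864i)  (-0.4092-0.3011i)·(+0.5312+0.0000i)  (+0.3130+0.1739i)·(-0.4003-0.1864i)  (+0.1982+0.0791i)·(+0.0938+0.1115i)  (-0.4747-0.1224i)·(-0.0071-0.0263i)  (-0.4289-0.0540i)·(-0.0005+0.0028i)
Y_4^2(R⁻¹ n̂) = -0.177660-0.198677i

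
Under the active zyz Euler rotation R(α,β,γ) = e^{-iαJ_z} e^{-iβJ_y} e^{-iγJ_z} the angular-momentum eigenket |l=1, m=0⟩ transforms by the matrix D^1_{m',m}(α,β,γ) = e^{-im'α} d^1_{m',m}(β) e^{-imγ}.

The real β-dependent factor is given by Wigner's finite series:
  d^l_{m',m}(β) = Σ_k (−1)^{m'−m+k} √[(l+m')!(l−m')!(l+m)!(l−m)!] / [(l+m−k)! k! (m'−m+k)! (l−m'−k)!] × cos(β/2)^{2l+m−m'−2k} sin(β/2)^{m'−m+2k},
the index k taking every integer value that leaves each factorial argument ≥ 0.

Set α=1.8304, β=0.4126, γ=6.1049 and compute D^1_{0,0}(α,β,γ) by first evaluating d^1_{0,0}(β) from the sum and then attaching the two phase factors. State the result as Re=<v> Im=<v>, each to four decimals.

D^1_{0,0}(1.8304,0.4126,6.1049) = e^{-i·0·1.8304}·d^1_{0,0}(0.4126)·e^{-i·0·6.1049}. Compute d first:
Half-angle: c=0.978796, s=0.204840. N=√(1·1·1·1)=1.000000
Admissible k: 0..1 (factorial args all ≥0)
  k=0: (−1)^0·1.0000/(1)·0.9788^2·0.2048^0 = +0.958041
  k=1: (−1)^1·1.0000/(1)·0.9788^0·0.2048^2 = -0.041959
d^1_{0,0}(0.4126) = +0.958041 -0.041959 = +0.916081
Attach z-rotation phases: D = e^{-i(0)(1.8304)}·(+0.916081)·e^{-i(0)(6.1049)} = +0.916081+0.000000i

Re=0.9161 Im=0.0000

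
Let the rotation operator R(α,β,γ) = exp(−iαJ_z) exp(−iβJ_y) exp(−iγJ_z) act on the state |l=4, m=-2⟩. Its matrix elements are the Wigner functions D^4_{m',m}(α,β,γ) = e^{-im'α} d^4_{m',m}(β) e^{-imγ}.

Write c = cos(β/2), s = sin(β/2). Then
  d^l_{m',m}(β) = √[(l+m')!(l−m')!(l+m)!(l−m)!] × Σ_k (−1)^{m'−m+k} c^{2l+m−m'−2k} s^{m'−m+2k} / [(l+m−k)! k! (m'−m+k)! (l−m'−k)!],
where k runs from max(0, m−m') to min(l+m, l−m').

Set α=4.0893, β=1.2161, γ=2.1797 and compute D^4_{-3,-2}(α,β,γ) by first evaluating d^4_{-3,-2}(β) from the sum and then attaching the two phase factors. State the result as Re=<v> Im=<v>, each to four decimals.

First d^4_{-3,-2}(β=1.2161), then the phase factors e^{-i(-3)α} and e^{-i(-2)γ}:
With c≡cos(β/2)=0.820764 and s≡sin(β/2)=0.571268, N=[1·5040·2·720]^{1/2}=2693.993318
k∈{1,2} keeps every argument non-negative
  k=1: (−1)^0·2693.9933/(720)·0.8208^7·0.5713^1 = +0.536328
  k=2: (−1)^1·2693.9933/(240)·0.8208^5·0.5713^3 = -0.779463
d^4_{-3,-2}(1.2161) = +0.536328 -0.779463 = -0.243135
Phases: e^{-i·(-3)·4.0893}=+0.955787-0.294059i, e^{-i·(-2)·2.1797}=-0.345704-0.938344i ⇒ D=+0.147424+0.193341i

Re=0.1474 Im=0.1933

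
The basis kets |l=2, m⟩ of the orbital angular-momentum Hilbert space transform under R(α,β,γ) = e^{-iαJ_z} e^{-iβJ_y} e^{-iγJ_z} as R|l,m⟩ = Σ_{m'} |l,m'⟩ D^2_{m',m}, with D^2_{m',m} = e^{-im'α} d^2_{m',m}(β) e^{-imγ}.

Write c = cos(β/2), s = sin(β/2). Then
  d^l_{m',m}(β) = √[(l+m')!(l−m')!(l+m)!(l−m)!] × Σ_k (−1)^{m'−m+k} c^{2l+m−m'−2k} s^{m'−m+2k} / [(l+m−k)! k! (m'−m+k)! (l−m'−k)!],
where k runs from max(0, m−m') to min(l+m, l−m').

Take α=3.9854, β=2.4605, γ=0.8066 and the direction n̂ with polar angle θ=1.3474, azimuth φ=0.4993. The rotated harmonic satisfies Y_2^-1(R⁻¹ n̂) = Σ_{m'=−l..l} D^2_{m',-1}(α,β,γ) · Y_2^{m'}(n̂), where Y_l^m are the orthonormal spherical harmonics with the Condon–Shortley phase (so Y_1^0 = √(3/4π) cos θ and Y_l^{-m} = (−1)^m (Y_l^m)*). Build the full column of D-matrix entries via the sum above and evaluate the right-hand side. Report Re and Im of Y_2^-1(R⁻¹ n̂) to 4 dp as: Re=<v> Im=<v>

Re=-0.3677 Im=-0.1079

Need the full column D^2_{m',-1} for m'=−2..2 at α=3.9854, β=2.4605, γ=0.8066.
cos(β/2)=0.334002, sin(β/2)=0.942572
d^2_{-2,-1}: single k=1 term ⇒ +0.070241;  D = -0.056029+0.042362i
d^2_{-1,-1}: k∈[0..1] ⇒ +0.012445 -0.297337 = -0.284892;  D = -0.022657+0.283990i
d^2_{0,-1}: k∈[0..1] ⇒ -0.086028 +0.685124 = +0.599096;  D = +0.414549+0.432511i
d^2_{1,-1}: k∈[0..1] ⇒ +0.297337 -0.789330 = -0.491993;  D = +0.491653-0.018302i
d^2_{2,-1}: single k=0 term ⇒ -0.559401;  D = -0.355985+0.431514i
Y_2^{m'}(θ=1.3474,φ=0.4993) and Σ D·Y over m':
  (-0.0560+0.0424i)·(+0.1989-0.3088i)  (-0.0227+0.2840i)·(+0.1465-0.0799i)  (+0.4145+0.4325i)·(-0.2690+0.0000i)  (+0.4917-0.0183i)·(-0.1465-0.0799i)  (-0.3560+0.4315i)·(+0.1989+0.3088i)
Y_2^-1(R⁻¹ n̂) = -0.367740-0.107888i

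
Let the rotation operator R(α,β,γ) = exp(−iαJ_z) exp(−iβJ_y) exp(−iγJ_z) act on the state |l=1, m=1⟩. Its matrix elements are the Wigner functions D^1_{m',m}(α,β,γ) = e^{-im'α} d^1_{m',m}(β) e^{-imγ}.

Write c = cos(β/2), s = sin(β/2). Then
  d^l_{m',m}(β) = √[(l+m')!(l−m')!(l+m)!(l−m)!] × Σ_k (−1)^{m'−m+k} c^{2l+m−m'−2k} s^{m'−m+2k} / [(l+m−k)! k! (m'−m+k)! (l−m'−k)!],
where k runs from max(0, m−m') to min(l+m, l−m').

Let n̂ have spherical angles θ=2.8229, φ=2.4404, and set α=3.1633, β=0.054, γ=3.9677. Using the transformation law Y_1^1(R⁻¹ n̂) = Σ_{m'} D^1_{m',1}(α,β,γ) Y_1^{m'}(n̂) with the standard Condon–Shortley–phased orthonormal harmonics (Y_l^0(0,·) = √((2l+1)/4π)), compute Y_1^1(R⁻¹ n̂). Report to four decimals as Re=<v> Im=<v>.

Need the full column D^1_{m',1} for m'=−1..1 at α=3.1633, β=0.054, γ=3.9677.
cos(β/2)=0.999636, sin(β/2)=0.026997
d^1_{-1,1}: single k=2 term ⇒ +0.000729;  D = +0.000505-0.000525i
d^1_{0,1}: single k=1 term ⇒ +0.038165;  D = -0.025866+0.028063i
d^1_{1,1}: single k=0 term ⇒ +0.999271;  D = +0.661141-0.749290i
Y_1^{m'}(θ=2.8229,φ=2.4404) and Σ D·Y over m':
  (+0.0005-0.0005i)·(-0.0827-0.0698i)  (-0.0259+0.0281i)·(-0.4640+0.0000i)  (+0.6611-0.7493i)·(+0.0827-0.0698i)
Y_1^1(R⁻¹ n̂) = +0.014280-0.121160i

Re=0.0143 Im=-0.1212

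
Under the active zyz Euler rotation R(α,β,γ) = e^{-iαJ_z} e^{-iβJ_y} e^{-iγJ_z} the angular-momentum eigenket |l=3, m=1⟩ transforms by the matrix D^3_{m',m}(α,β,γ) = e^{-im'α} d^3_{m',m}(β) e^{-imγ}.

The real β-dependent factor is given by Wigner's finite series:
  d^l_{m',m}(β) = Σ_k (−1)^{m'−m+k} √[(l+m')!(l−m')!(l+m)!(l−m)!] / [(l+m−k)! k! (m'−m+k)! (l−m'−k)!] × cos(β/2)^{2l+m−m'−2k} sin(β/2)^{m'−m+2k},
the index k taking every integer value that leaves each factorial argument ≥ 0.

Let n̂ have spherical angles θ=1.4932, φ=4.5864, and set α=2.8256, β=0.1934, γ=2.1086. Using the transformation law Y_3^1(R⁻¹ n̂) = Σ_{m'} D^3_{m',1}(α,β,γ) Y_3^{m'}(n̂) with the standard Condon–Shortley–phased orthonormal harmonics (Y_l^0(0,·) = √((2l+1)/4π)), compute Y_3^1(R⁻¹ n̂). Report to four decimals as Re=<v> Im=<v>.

Need the full column D^3_{m',1} for m'=−3..3 at α=2.8256, β=0.1934, γ=2.1086.
cos(β/2)=0.995328, sin(β/2)=0.096549
d^3_{-3,1}: single k=4 term ⇒ +0.000333;  D = +0.000332+0.000028i
d^3_{-2,1}: k∈[3..4] ⇒ +0.005613 -0.000026 = +0.005586;  D = -0.005143-0.002181i
d^3_{-1,1}: k∈[2..4] ⇒ +0.054893 -0.000689 +0.000001 = +0.054205;  D = +0.040859+0.035619i
d^3_{0,1}: k∈[1..3] ⇒ +0.326717 -0.009223 +0.000029 = +0.317523;  D = -0.162652-0.272700i
d^3_{1,1}: k∈[0..2] ⇒ +0.972295 -0.073190 +0.000517 = +0.899621;  D = +0.197914+0.877581i
d^3_{2,1}: k∈[0..1] ⇒ -0.298250 +0.005613 = -0.292638;  D = -0.027520+0.291341i
d^3_{3,1}: single k=0 term ⇒ +0.035433;  D = -0.014130+0.032494i
Y_3^{m'}(θ=1.4932,φ=4.5864) and Σ D·Y over m':
  (+0.0003+0.0000i)·(+0.1526-0.3843i)  (-0.0051-0.0022i)·(-0.0763-0.0196i)  (+0.0409+0.0356i)·(+0.0393-0.3100i)  (-0.1627-0.2727i)·(-0.0859+0.0000i)  (+0.1979+0.8776i)·(-0.0393-0.3100i)  (-0.0275+0.2913i)·(-0.0763+0.0196i)  (-0.0141+0.0325i)·(-0.1526-0.3843i)
Y_3^1(R⁻¹ n̂) = +0.302377-0.105809i

Re=0.3024 Im=-0.1058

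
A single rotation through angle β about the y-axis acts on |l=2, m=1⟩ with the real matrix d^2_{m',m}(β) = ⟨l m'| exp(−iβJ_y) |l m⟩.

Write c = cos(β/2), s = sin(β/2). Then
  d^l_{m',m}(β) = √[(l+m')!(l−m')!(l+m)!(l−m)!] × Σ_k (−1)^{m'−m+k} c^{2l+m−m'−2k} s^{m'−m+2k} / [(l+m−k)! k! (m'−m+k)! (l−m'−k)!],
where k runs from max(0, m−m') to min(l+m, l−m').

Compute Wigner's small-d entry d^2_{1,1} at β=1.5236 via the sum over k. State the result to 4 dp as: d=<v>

d^2_{1,1}(β=1.5236) via Wigner's sum:
Half-angle: c=0.723595, s=0.690225. N=√(6·1·6·1)=6.000000
The bounds max(0,m−m')=0 and min(l+m,l−m')=1 give 2 terms
  k=0: (−1)^0·6.0000/(6)·0.7236^4·0.6902^0 = +0.274146
  k=1: (−1)^1·6.0000/(2)·0.7236^2·0.6902^2 = -0.748331
d^2_{1,1}(1.5236) = +0.274146 -0.748331 = -0.474185

d=-0.4742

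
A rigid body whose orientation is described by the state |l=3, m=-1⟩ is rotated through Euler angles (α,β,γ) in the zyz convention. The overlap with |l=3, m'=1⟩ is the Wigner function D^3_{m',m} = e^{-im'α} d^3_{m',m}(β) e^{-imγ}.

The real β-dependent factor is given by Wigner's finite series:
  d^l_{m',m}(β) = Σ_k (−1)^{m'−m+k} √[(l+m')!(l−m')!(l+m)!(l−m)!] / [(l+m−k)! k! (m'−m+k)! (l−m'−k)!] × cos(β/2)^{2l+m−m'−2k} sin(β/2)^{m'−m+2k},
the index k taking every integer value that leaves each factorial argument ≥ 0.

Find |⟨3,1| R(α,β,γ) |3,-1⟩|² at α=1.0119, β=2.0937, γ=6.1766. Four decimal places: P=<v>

First d^3_{1,-1}(β=2.0937), then the phase factors e^{-i(1)α} and e^{-i(-1)γ}:
With c≡cos(β/2)=0.500301 and s≡sin(β/2)=0.865852, N=[24·2·2·24]^{1/2}=48.000000
k∈{0,1,2} keeps every argument non-negative
  k=0: (−1)^2·48.0000/(8)·0.5003^4·0.8659^2 = +0.281815
  k=1: (−1)^3·48.0000/(6)·0.5003^2·0.8659^4 = -1.125451
  k=2: (−1)^4·48.0000/(48)·0.5003^0·0.8659^6 = +0.421367
d^3_{1,-1}(2.0937) = +0.281815 -1.125451 +0.421367 = -0.422269
|D^3_{1,-1}|² = |d^3_{1,-1}(β)|² = (-0.422269)² = 0.178311 (the z-rotation phases have unit modulus)

P=0.1783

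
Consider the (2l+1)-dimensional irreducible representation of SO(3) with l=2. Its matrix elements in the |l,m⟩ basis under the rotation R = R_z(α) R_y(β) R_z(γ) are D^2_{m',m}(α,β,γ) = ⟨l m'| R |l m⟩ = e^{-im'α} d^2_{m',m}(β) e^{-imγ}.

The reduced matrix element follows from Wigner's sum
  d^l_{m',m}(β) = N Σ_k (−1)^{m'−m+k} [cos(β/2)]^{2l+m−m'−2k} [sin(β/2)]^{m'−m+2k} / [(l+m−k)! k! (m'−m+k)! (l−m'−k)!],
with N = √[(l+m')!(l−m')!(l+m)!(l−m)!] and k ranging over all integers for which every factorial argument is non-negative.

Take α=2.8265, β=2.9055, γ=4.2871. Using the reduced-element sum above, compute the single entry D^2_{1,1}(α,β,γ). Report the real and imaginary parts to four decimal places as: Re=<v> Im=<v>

First d^2_{1,1}(β=2.9055), then the phase factors e^{-i(1)α} and e^{-i(1)γ}:
c=cos(2.9055/2)=0.117772, s=sin(2.9055/2)=0.993041; N=√[6·1·6·1]=6.000000
The bounds max(0,m−m')=0 and min(l+m,l−m')=1 give 2 terms
  k=0: (−1)^0·6.0000/(6)·0.1178^4·0.9930^0 = +0.000192
  k=1: (−1)^1·6.0000/(2)·0.1178^2·0.9930^2 = -0.041034
d^2_{1,1}(2.9055) = +0.000192 -0.041034 = -0.040841
Attach z-rotation phases: D = e^{-i(1)(2.8265)}·(-0.040841)·e^{-i(1)(4.2871)} = -0.027550+0.030150i

Re=-0.0276 Im=0.0301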